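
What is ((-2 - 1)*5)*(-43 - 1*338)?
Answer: 5715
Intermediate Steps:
((-2 - 1)*5)*(-43 - 1*338) = (-3*5)*(-43 - 338) = -15*(-381) = 5715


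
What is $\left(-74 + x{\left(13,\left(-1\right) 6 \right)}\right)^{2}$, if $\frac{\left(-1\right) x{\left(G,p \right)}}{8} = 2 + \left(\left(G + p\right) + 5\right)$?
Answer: $34596$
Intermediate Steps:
$x{\left(G,p \right)} = -56 - 8 G - 8 p$ ($x{\left(G,p \right)} = - 8 \left(2 + \left(\left(G + p\right) + 5\right)\right) = - 8 \left(2 + \left(5 + G + p\right)\right) = - 8 \left(7 + G + p\right) = -56 - 8 G - 8 p$)
$\left(-74 + x{\left(13,\left(-1\right) 6 \right)}\right)^{2} = \left(-74 - \left(160 + 8 \left(-1\right) 6\right)\right)^{2} = \left(-74 - 112\right)^{2} = \left(-186\right)^{2} = 34596$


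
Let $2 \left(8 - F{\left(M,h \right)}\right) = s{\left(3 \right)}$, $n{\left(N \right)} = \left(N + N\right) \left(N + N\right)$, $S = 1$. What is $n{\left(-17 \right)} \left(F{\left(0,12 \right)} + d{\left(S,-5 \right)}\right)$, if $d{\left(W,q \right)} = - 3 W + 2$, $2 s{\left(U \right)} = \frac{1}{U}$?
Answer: $\frac{23987}{3} \approx 7995.7$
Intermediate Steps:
$s{\left(U \right)} = \frac{1}{2 U}$
$n{\left(N \right)} = 4 N^{2}$ ($n{\left(N \right)} = 2 N 2 N = 4 N^{2}$)
$F{\left(M,h \right)} = \frac{95}{12}$ ($F{\left(M,h \right)} = 8 - \frac{\frac{1}{2} \cdot \frac{1}{3}}{2} = 8 - \frac{1}{12} = \frac{95}{12}$)
$d{\left(W,q \right)} = 2 - 3 W$
$n{\left(-17 \right)} \left(F{\left(0,12 \right)} + d{\left(S,-5 \right)}\right) = 4 \left(-17\right)^{2} \left(\frac{95}{12} + \left(2 - 3\right)\right) = 4 \cdot 289 \left(\frac{95}{12} + \left(2 - 3\right)\right) = 1156 \left(\frac{95}{12} - 1\right) = 1156 \cdot \frac{83}{12} = \frac{23987}{3}$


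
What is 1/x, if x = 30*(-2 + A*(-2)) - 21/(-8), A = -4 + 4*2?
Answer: -8/2379 ≈ -0.0033628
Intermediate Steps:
A = 4 (A = -4 + 8 = 4)
x = -2379/8 (x = 30*(-2 + 4*(-2)) - 21/(-8) = 30*(-2 - 8) - 21*(-⅛) = 30*(-10) + 21/8 = -300 + 21/8 = -2379/8 ≈ -297.38)
1/x = 1/(-2379/8) = -8/2379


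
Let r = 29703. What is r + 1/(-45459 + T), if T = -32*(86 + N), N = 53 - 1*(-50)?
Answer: 1529912420/51507 ≈ 29703.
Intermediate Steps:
N = 103 (N = 53 + 50 = 103)
T = -6048 (T = -32*(86 + 103) = -32*189 = -6048)
r + 1/(-45459 + T) = 29703 + 1/(-45459 - 6048) = 29703 + 1/(-51507) = 29703 - 1/51507 = 1529912420/51507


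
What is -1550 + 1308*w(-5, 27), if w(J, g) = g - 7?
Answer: 24610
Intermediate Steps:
w(J, g) = -7 + g
-1550 + 1308*w(-5, 27) = -1550 + 1308*(-7 + 27) = -1550 + 1308*20 = -1550 + 26160 = 24610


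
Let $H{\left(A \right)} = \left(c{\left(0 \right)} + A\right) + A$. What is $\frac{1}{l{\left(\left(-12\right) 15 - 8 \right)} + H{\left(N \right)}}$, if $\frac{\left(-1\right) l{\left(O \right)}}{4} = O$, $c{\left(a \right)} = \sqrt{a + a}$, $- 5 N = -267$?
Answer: $\frac{5}{4294} \approx 0.0011644$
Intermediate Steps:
$N = \frac{267}{5}$ ($N = \left(- \frac{1}{5}\right) \left(-267\right) = \frac{267}{5} \approx 53.4$)
$c{\left(a \right)} = \sqrt{2} \sqrt{a}$ ($c{\left(a \right)} = \sqrt{2 a} = \sqrt{2} \sqrt{a}$)
$H{\left(A \right)} = 2 A$ ($H{\left(A \right)} = \left(\sqrt{2} \sqrt{0} + A\right) + A = \left(\sqrt{2} \cdot 0 + A\right) + A = \left(0 + A\right) + A = A + A = 2 A$)
$l{\left(O \right)} = - 4 O$
$\frac{1}{l{\left(\left(-12\right) 15 - 8 \right)} + H{\left(N \right)}} = \frac{1}{- 4 \left(\left(-12\right) 15 - 8\right) + 2 \cdot \frac{267}{5}} = \frac{1}{- 4 \left(-180 - 8\right) + \frac{534}{5}} = \frac{1}{\left(-4\right) \left(-188\right) + \frac{534}{5}} = \frac{1}{752 + \frac{534}{5}} = \frac{1}{\frac{4294}{5}} = \frac{5}{4294}$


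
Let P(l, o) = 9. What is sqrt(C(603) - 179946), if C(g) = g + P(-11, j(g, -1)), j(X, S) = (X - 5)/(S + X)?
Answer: 27*I*sqrt(246) ≈ 423.48*I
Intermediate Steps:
j(X, S) = (-5 + X)/(S + X)
C(g) = 9 + g (C(g) = g + 9 = 9 + g)
sqrt(C(603) - 179946) = sqrt((9 + 603) - 179946) = sqrt(612 - 179946) = sqrt(-179334) = 27*I*sqrt(246)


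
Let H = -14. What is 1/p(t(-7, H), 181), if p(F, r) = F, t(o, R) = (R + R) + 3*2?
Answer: -1/22 ≈ -0.045455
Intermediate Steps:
t(o, R) = 6 + 2*R (t(o, R) = 2*R + 6 = 6 + 2*R)
1/p(t(-7, H), 181) = 1/(6 + 2*(-14)) = 1/(6 - 28) = 1/(-22) = -1/22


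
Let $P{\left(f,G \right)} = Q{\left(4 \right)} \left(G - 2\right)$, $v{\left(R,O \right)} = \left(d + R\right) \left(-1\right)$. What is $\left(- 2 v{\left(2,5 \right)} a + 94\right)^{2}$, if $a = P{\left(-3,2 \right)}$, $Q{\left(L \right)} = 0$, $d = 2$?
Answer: $8836$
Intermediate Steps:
$v{\left(R,O \right)} = -2 - R$ ($v{\left(R,O \right)} = \left(2 + R\right) \left(-1\right) = -2 - R$)
$P{\left(f,G \right)} = 0$ ($P{\left(f,G \right)} = 0 \left(G - 2\right) = 0 \left(-2 + G\right) = 0$)
$a = 0$
$\left(- 2 v{\left(2,5 \right)} a + 94\right)^{2} = \left(- 2 \left(-2 - 2\right) 0 + 94\right)^{2} = \left(\left(-2\right) \left(-4\right) 0 + 94\right)^{2} = \left(8 \cdot 0 + 94\right)^{2} = \left(0 + 94\right)^{2} = 94^{2} = 8836$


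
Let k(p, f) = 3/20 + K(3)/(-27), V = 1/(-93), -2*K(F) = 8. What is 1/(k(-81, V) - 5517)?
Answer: -540/2979019 ≈ -0.00018127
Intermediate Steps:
K(F) = -4 (K(F) = -1/2*8 = -4)
V = -1/93 ≈ -0.010753
k(p, f) = 161/540 (k(p, f) = 3/20 - 4/(-27) = 3*(1/20) - 4*(-1/27) = 3/20 + 4/27 = 161/540)
1/(k(-81, V) - 5517) = 1/(161/540 - 5517) = 1/(-2979019/540) = -540/2979019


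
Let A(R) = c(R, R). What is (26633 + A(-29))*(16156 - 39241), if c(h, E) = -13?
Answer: -614522700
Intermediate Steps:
A(R) = -13
(26633 + A(-29))*(16156 - 39241) = (26633 - 13)*(16156 - 39241) = 26620*(-23085) = -614522700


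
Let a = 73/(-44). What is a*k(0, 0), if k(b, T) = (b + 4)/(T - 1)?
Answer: 73/11 ≈ 6.6364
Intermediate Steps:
k(b, T) = (4 + b)/(-1 + T)
a = -73/44 (a = 73*(-1/44) = -73/44 ≈ -1.6591)
a*k(0, 0) = -73*(4 + 0)/(44*(-1 + 0)) = -73*4/(44*(-1)) = -(-73)*4/44 = -73/44*(-4) = 73/11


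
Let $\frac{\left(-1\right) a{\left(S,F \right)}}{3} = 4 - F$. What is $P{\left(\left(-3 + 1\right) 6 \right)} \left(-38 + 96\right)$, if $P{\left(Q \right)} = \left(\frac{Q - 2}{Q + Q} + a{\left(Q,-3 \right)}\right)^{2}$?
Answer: $\frac{1740725}{72} \approx 24177.0$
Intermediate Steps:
$a{\left(S,F \right)} = -12 + 3 F$ ($a{\left(S,F \right)} = - 3 \left(4 - F\right) = -12 + 3 F$)
$P{\left(Q \right)} = \left(-21 + \frac{-2 + Q}{2 Q}\right)^{2}$ ($P{\left(Q \right)} = \left(\frac{Q - 2}{Q + Q} + \left(-12 + 3 \left(-3\right)\right)\right)^{2} = \left(\frac{-2 + Q}{2 Q} - 21\right)^{2} = \left(-21 + \frac{-2 + Q}{2 Q}\right)^{2}$)
$P{\left(\left(-3 + 1\right) 6 \right)} \left(-38 + 96\right) = \frac{\left(2 + 41 \left(-3 + 1\right) 6\right)^{2}}{4 \cdot 36 \left(-3 + 1\right)^{2}} \left(-38 + 96\right) = \frac{\left(2 + 41 \left(\left(-2\right) 6\right)\right)^{2}}{4 \cdot 144} \cdot 58 = \frac{\left(2 + 41 \left(-12\right)\right)^{2}}{4 \cdot 144} \cdot 58 = \frac{1}{4} \cdot \frac{1}{144} \left(2 - 492\right)^{2} \cdot 58 = \frac{1}{4} \cdot \frac{1}{144} \left(-490\right)^{2} \cdot 58 = \frac{1}{4} \cdot \frac{1}{144} \cdot 240100 \cdot 58 = \frac{60025}{144} \cdot 58 = \frac{1740725}{72}$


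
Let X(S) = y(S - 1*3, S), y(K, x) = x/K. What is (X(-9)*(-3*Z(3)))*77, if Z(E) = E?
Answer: -2079/4 ≈ -519.75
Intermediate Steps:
X(S) = S/(-3 + S) (X(S) = S/(S - 1*3) = S/(S - 3) = S/(-3 + S))
(X(-9)*(-3*Z(3)))*77 = ((-9/(-3 - 9))*(-3*3))*77 = (-9/(-12)*(-9))*77 = (-9*(-1/12)*(-9))*77 = ((¾)*(-9))*77 = -27/4*77 = -2079/4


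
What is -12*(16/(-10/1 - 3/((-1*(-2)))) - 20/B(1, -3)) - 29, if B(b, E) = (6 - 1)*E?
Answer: -651/23 ≈ -28.304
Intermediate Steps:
B(b, E) = 5*E
-12*(16/(-10/1 - 3/((-1*(-2)))) - 20/B(1, -3)) - 29 = -12*(16/(-10/1 - 3/((-1*(-2)))) - 20/(5*(-3))) - 29 = -12*(16/(-10*1 - 3/2) - 20/(-15)) - 29 = -12*(16/(-10 - 3*½) - 20*(-1/15)) - 29 = -12*(16/(-10 - 3/2) + 4/3) - 29 = -12*(16/(-23/2) + 4/3) - 29 = -12*(16*(-2/23) + 4/3) - 29 = -12*(-32/23 + 4/3) - 29 = -12*(-4/69) - 29 = 16/23 - 29 = -651/23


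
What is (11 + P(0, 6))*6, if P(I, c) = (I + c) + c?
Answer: 138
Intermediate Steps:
P(I, c) = I + 2*c
(11 + P(0, 6))*6 = (11 + (0 + 2*6))*6 = (11 + (0 + 12))*6 = (11 + 12)*6 = 23*6 = 138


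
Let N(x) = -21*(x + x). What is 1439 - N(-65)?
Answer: -1291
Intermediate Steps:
N(x) = -42*x
1439 - N(-65) = 1439 - (-42)*(-65) = 1439 - 1*2730 = 1439 - 2730 = -1291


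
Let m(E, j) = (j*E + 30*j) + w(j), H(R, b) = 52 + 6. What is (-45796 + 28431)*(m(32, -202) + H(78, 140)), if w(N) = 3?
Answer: 216419995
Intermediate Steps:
H(R, b) = 58
m(E, j) = 3 + 30*j + E*j (m(E, j) = (j*E + 30*j) + 3 = (E*j + 30*j) + 3 = (30*j + E*j) + 3 = 3 + 30*j + E*j)
(-45796 + 28431)*(m(32, -202) + H(78, 140)) = (-45796 + 28431)*((3 + 30*(-202) + 32*(-202)) + 58) = -17365*((3 - 6060 - 6464) + 58) = -17365*(-12521 + 58) = -17365*(-12463) = 216419995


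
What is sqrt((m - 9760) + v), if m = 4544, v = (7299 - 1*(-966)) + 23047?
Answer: 4*sqrt(1631) ≈ 161.54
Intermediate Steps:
v = 31312 (v = (7299 + 966) + 23047 = 8265 + 23047 = 31312)
sqrt((m - 9760) + v) = sqrt((4544 - 9760) + 31312) = sqrt(-5216 + 31312) = sqrt(26096) = 4*sqrt(1631)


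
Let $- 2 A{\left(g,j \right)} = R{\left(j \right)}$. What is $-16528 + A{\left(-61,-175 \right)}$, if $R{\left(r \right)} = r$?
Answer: $- \frac{32881}{2} \approx -16441.0$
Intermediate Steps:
$A{\left(g,j \right)} = - \frac{j}{2}$
$-16528 + A{\left(-61,-175 \right)} = -16528 - - \frac{175}{2} = -16528 + \frac{175}{2} = - \frac{32881}{2}$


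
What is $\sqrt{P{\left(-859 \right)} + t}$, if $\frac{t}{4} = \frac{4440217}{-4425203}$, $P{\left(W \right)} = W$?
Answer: $\frac{i \sqrt{16899895593204735}}{4425203} \approx 29.377 i$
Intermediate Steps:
$t = - \frac{17760868}{4425203}$ ($t = 4 \frac{4440217}{-4425203} = 4 \cdot 4440217 \left(- \frac{1}{4425203}\right) = 4 \left(- \frac{4440217}{4425203}\right) = - \frac{17760868}{4425203} \approx -4.0136$)
$\sqrt{P{\left(-859 \right)} + t} = \sqrt{-859 - \frac{17760868}{4425203}} = \sqrt{- \frac{3819010245}{4425203}} = \frac{i \sqrt{16899895593204735}}{4425203}$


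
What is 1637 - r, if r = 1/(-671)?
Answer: 1098428/671 ≈ 1637.0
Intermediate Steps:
r = -1/671 ≈ -0.0014903
1637 - r = 1637 - 1*(-1/671) = 1637 + 1/671 = 1098428/671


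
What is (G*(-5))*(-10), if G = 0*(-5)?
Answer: 0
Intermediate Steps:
G = 0
(G*(-5))*(-10) = (0*(-5))*(-10) = 0*(-10) = 0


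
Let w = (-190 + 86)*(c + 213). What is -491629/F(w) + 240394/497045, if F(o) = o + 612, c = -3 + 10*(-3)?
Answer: 248714790857/9000490860 ≈ 27.633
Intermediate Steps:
c = -33 (c = -3 - 30 = -33)
w = -18720 (w = (-190 + 86)*(-33 + 213) = -104*180 = -18720)
F(o) = 612 + o
-491629/F(w) + 240394/497045 = -491629/(612 - 18720) + 240394/497045 = -491629/(-18108) + 240394*(1/497045) = -491629*(-1/18108) + 240394/497045 = 491629/18108 + 240394/497045 = 248714790857/9000490860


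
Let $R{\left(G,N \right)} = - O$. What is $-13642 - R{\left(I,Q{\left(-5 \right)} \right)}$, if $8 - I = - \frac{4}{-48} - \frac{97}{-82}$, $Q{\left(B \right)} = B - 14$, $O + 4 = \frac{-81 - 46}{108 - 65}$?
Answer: $- \frac{586905}{43} \approx -13649.0$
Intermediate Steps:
$O = - \frac{299}{43}$ ($O = -4 + \frac{-81 - 46}{108 - 65} = -4 - \frac{127}{43} = - \frac{299}{43} \approx -6.9535$)
$Q{\left(B \right)} = -14 + B$
$I = \frac{3313}{492}$ ($I = 8 - \left(- \frac{4}{-48} - \frac{97}{-82}\right) = 8 - \left(\left(-4\right) \left(- \frac{1}{48}\right) - - \frac{97}{82}\right) = 8 - \left(\frac{1}{12} + \frac{97}{82}\right) = 8 - \frac{623}{492} = \frac{3313}{492} \approx 6.7337$)
$R{\left(G,N \right)} = \frac{299}{43}$ ($R{\left(G,N \right)} = \left(-1\right) \left(- \frac{299}{43}\right) = \frac{299}{43}$)
$-13642 - R{\left(I,Q{\left(-5 \right)} \right)} = -13642 - \frac{299}{43} = - \frac{586905}{43}$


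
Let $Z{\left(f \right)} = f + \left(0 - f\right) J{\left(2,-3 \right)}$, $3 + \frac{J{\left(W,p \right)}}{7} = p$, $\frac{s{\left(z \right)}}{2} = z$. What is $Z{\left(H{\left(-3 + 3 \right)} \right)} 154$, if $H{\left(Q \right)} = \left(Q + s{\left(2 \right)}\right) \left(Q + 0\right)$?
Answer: $0$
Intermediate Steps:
$s{\left(z \right)} = 2 z$
$J{\left(W,p \right)} = -21 + 7 p$
$H{\left(Q \right)} = Q \left(4 + Q\right)$ ($H{\left(Q \right)} = \left(Q + 2 \cdot 2\right) \left(Q + 0\right) = \left(Q + 4\right) Q = \left(4 + Q\right) Q = Q \left(4 + Q\right)$)
$Z{\left(f \right)} = 43 f$ ($Z{\left(f \right)} = f + \left(0 - f\right) \left(-21 + 7 \left(-3\right)\right) = f + - f \left(-21 - 21\right) = f + - f \left(-42\right) = f + 42 f = 43 f$)
$Z{\left(H{\left(-3 + 3 \right)} \right)} 154 = 43 \left(-3 + 3\right) \left(4 + \left(-3 + 3\right)\right) 154 = 43 \cdot 0 \left(4 + 0\right) 154 = 43 \cdot 0 \cdot 4 \cdot 154 = 43 \cdot 0 \cdot 154 = 0 \cdot 154 = 0$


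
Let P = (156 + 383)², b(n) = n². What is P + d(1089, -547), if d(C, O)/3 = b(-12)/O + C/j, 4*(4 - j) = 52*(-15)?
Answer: 31625783494/108853 ≈ 2.9054e+5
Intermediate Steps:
j = 199 (j = 4 - 13*(-15) = 4 - ¼*(-780) = 4 + 195 = 199)
d(C, O) = 432/O + 3*C/199 (d(C, O) = 3*((-12)²/O + C/199) = 3*(144/O + C*(1/199)) = 3*(144/O + C/199) = 432/O + 3*C/199)
P = 290521 (P = 539² = 290521)
P + d(1089, -547) = 290521 + (432/(-547) + (3/199)*1089) = 290521 + (432*(-1/547) + 3267/199) = 290521 + (-432/547 + 3267/199) = 290521 + 1701081/108853 = 31625783494/108853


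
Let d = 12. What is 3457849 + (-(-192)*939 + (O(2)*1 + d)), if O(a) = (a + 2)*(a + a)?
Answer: 3638165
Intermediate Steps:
O(a) = 2*a*(2 + a) (O(a) = (2 + a)*(2*a) = 2*a*(2 + a))
3457849 + (-(-192)*939 + (O(2)*1 + d)) = 3457849 + (-(-192)*939 + ((2*2*(2 + 2))*1 + 12)) = 3457849 + (-192*(-939) + ((2*2*4)*1 + 12)) = 3457849 + (180288 + (16*1 + 12)) = 3457849 + (180288 + (16 + 12)) = 3457849 + (180288 + 28) = 3457849 + 180316 = 3638165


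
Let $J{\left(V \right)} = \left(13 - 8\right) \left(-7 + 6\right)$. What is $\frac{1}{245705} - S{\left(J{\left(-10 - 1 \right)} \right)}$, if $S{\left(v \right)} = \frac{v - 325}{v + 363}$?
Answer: $\frac{40541504}{43981195} \approx 0.92179$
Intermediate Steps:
$J{\left(V \right)} = -5$ ($J{\left(V \right)} = 5 \left(-1\right) = -5$)
$S{\left(v \right)} = \frac{-325 + v}{363 + v}$
$\frac{1}{245705} - S{\left(J{\left(-10 - 1 \right)} \right)} = \frac{1}{245705} - \frac{-325 - 5}{363 - 5} = \frac{1}{245705} - \frac{1}{358} \left(-330\right) = \frac{1}{245705} - - \frac{165}{179} = \frac{1}{245705} + \frac{165}{179} = \frac{40541504}{43981195}$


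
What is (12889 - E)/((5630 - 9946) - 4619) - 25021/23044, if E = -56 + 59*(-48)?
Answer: -587127823/205898140 ≈ -2.8515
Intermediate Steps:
E = -2888 (E = -56 - 2832 = -2888)
(12889 - E)/((5630 - 9946) - 4619) - 25021/23044 = (12889 - 1*(-2888))/((5630 - 9946) - 4619) - 25021/23044 = (12889 + 2888)/(-4316 - 4619) - 25021*1/23044 = 15777/(-8935) - 25021/23044 = 15777*(-1/8935) - 25021/23044 = -15777/8935 - 25021/23044 = -587127823/205898140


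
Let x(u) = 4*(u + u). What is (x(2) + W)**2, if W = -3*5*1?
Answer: 1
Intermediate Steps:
x(u) = 8*u (x(u) = 4*(2*u) = 8*u)
W = -15 (W = -3*5 = -1*15 = -15)
(x(2) + W)**2 = (8*2 - 15)**2 = (16 - 15)**2 = 1**2 = 1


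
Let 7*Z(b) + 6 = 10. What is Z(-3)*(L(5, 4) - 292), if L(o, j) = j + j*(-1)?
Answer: -1168/7 ≈ -166.86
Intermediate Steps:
L(o, j) = 0 (L(o, j) = j - j = 0)
Z(b) = 4/7 (Z(b) = -6/7 + (⅐)*10 = -6/7 + 10/7 = 4/7)
Z(-3)*(L(5, 4) - 292) = 4*(0 - 292)/7 = (4/7)*(-292) = -1168/7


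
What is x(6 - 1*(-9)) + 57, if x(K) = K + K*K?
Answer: 297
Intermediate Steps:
x(K) = K + K²
x(6 - 1*(-9)) + 57 = (6 - 1*(-9))*(1 + (6 - 1*(-9))) + 57 = (6 + 9)*(1 + (6 + 9)) + 57 = 15*(1 + 15) + 57 = 15*16 + 57 = 240 + 57 = 297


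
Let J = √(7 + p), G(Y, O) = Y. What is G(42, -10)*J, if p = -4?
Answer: 42*√3 ≈ 72.746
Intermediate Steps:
J = √3 (J = √(7 - 4) = √3 ≈ 1.7320)
G(42, -10)*J = 42*√3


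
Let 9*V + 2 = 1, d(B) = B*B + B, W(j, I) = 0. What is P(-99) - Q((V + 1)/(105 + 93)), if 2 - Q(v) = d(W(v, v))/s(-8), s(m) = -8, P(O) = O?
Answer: -101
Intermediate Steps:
d(B) = B + B**2 (d(B) = B**2 + B = B + B**2)
V = -1/9 (V = -2/9 + (1/9)*1 = -2/9 + 1/9 = -1/9 ≈ -0.11111)
Q(v) = 2 (Q(v) = 2 - 0*(1 + 0)/(-8) = 2 - 0*1*(-1)/8 = 2 - 0*(-1)/8 = 2 - 1*0 = 2 + 0 = 2)
P(-99) - Q((V + 1)/(105 + 93)) = -99 - 1*2 = -99 - 2 = -101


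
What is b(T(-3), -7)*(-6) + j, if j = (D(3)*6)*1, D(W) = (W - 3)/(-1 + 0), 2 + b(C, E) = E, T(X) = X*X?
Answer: 54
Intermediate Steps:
T(X) = X²
b(C, E) = -2 + E
D(W) = 3 - W (D(W) = (-3 + W)/(-1) = (-3 + W)*(-1) = 3 - W)
j = 0 (j = ((3 - 1*3)*6)*1 = ((3 - 3)*6)*1 = (0*6)*1 = 0*1 = 0)
b(T(-3), -7)*(-6) + j = (-2 - 7)*(-6) + 0 = -9*(-6) + 0 = 54 + 0 = 54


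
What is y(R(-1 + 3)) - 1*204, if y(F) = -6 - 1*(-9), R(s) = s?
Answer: -201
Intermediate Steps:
y(F) = 3 (y(F) = -6 + 9 = 3)
y(R(-1 + 3)) - 1*204 = 3 - 1*204 = 3 - 204 = -201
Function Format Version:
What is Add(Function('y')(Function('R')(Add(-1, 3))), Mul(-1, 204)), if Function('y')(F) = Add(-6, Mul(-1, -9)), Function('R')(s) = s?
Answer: -201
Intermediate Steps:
Function('y')(F) = 3 (Function('y')(F) = Add(-6, 9) = 3)
Add(Function('y')(Function('R')(Add(-1, 3))), Mul(-1, 204)) = Add(3, Mul(-1, 204)) = Add(3, -204) = -201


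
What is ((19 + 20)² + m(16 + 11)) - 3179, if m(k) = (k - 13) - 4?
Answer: -1648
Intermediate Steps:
m(k) = -17 + k (m(k) = (-13 + k) - 4 = -17 + k)
((19 + 20)² + m(16 + 11)) - 3179 = ((19 + 20)² + (-17 + (16 + 11))) - 3179 = (39² + (-17 + 27)) - 3179 = (1521 + 10) - 3179 = 1531 - 3179 = -1648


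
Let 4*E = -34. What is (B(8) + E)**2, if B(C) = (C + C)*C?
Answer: 57121/4 ≈ 14280.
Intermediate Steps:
B(C) = 2*C**2 (B(C) = (2*C)*C = 2*C**2)
E = -17/2 (E = (1/4)*(-34) = -17/2 ≈ -8.5000)
(B(8) + E)**2 = (2*8**2 - 17/2)**2 = (2*64 - 17/2)**2 = (128 - 17/2)**2 = (239/2)**2 = 57121/4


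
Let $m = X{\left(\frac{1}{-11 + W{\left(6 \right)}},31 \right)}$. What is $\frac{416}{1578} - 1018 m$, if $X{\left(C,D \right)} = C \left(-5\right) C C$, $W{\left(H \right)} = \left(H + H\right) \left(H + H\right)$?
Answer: $\frac{493364506}{1856230593} \approx 0.26579$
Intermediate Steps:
$W{\left(H \right)} = 4 H^{2}$ ($W{\left(H \right)} = 2 H 2 H = 4 H^{2}$)
$X{\left(C,D \right)} = - 5 C^{3}$ ($X{\left(C,D \right)} = - 5 C C C = - 5 C^{2} C = - 5 C^{3}$)
$m = - \frac{5}{2352637}$ ($m = - 5 \left(\frac{1}{-11 + 4 \cdot 6^{2}}\right)^{3} = - 5 \left(\frac{1}{-11 + 4 \cdot 36}\right)^{3} = - 5 \left(\frac{1}{-11 + 144}\right)^{3} = - 5 \left(\frac{1}{133}\right)^{3} = - \frac{5}{2352637} \approx -2.1253 \cdot 10^{-6}$)
$\frac{416}{1578} - 1018 m = \frac{416}{1578} - - \frac{5090}{2352637} = 416 \cdot \frac{1}{1578} + \frac{5090}{2352637} = \frac{208}{789} + \frac{5090}{2352637} = \frac{493364506}{1856230593}$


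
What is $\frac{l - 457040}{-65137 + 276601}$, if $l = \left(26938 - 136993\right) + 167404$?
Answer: $- \frac{399691}{211464} \approx -1.8901$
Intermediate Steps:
$l = 57349$ ($l = -110055 + 167404 = 57349$)
$\frac{l - 457040}{-65137 + 276601} = \frac{57349 - 457040}{-65137 + 276601} = - \frac{399691}{211464}$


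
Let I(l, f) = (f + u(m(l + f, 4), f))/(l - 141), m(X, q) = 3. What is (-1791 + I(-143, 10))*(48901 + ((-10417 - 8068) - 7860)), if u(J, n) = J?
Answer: -2868316823/71 ≈ -4.0399e+7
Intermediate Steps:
I(l, f) = (3 + f)/(-141 + l) (I(l, f) = (f + 3)/(l - 141) = (3 + f)/(-141 + l))
(-1791 + I(-143, 10))*(48901 + ((-10417 - 8068) - 7860)) = (-1791 + (3 + 10)/(-141 - 143))*(48901 + ((-10417 - 8068) - 7860)) = (-1791 + 13/(-284))*(48901 + (-18485 - 7860)) = (-1791 - 1/284*13)*(48901 - 26345) = (-1791 - 13/284)*22556 = -508657/284*22556 = -2868316823/71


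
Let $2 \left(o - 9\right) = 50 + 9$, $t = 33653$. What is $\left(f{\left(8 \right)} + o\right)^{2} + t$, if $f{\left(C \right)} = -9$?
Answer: $\frac{138093}{4} \approx 34523.0$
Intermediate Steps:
$o = \frac{77}{2}$ ($o = 9 + \frac{50 + 9}{2} = 9 + \frac{1}{2} \cdot 59 = 9 + \frac{59}{2} = \frac{77}{2} \approx 38.5$)
$\left(f{\left(8 \right)} + o\right)^{2} + t = \left(-9 + \frac{77}{2}\right)^{2} + 33653 = \left(\frac{59}{2}\right)^{2} + 33653 = \frac{3481}{4} + 33653 = \frac{138093}{4}$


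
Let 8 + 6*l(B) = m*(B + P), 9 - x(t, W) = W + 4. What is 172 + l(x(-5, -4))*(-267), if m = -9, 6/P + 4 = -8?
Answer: 15729/4 ≈ 3932.3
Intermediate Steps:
P = -1/2 (P = 6/(-4 - 8) = 6/(-12) = 6*(-1/12) = -1/2 ≈ -0.50000)
x(t, W) = 5 - W (x(t, W) = 9 - (W + 4) = 9 - (4 + W) = 9 + (-4 - W) = 5 - W)
l(B) = -7/12 - 3*B/2 (l(B) = -4/3 + (-9*(B - 1/2))/6 = -4/3 + (-9*(-1/2 + B))/6 = -4/3 + (9/2 - 9*B)/6 = -4/3 + (3/4 - 3*B/2) = -7/12 - 3*B/2)
172 + l(x(-5, -4))*(-267) = 172 + (-7/12 - 3*(5 - 1*(-4))/2)*(-267) = 172 + (-7/12 - 3*(5 + 4)/2)*(-267) = 172 + (-7/12 - 3/2*9)*(-267) = 172 + (-7/12 - 27/2)*(-267) = 172 - 169/12*(-267) = 172 + 15041/4 = 15729/4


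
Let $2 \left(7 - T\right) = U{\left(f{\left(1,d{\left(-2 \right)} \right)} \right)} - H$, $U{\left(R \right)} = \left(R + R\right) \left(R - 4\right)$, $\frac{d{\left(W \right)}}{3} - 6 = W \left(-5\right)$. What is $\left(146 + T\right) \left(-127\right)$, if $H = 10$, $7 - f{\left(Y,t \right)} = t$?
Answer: $214249$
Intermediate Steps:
$d{\left(W \right)} = 18 - 15 W$ ($d{\left(W \right)} = 18 + 3 W \left(-5\right) = 18 + 3 \left(- 5 W\right) = 18 - 15 W$)
$f{\left(Y,t \right)} = 7 - t$
$U{\left(R \right)} = 2 R \left(-4 + R\right)$
$T = -1833$ ($T = 7 - \frac{2 \left(7 - \left(18 - -30\right)\right) \left(-4 - \left(11 + 30\right)\right) - 10}{2} = 7 - \frac{2 \left(7 - \left(18 + 30\right)\right) \left(-4 + \left(7 - \left(18 + 30\right)\right)\right) - 10}{2} = 7 - \frac{2 \left(7 - 48\right) \left(-4 + \left(7 - 48\right)\right) - 10}{2} = 7 - \frac{2 \left(-41\right) \left(-4 - 41\right) - 10}{2} = 7 - \frac{2 \left(-41\right) \left(-45\right) - 10}{2} = 7 - \frac{3690 - 10}{2} = 7 - 1840 = -1833$)
$\left(146 + T\right) \left(-127\right) = \left(146 - 1833\right) \left(-127\right) = \left(-1687\right) \left(-127\right) = 214249$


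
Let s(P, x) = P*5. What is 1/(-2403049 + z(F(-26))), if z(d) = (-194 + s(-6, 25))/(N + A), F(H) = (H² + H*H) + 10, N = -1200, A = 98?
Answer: -551/1324079887 ≈ -4.1614e-7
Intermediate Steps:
s(P, x) = 5*P
F(H) = 10 + 2*H² (F(H) = (H² + H²) + 10 = 2*H² + 10 = 10 + 2*H²)
z(d) = 112/551 (z(d) = (-194 + 5*(-6))/(-1200 + 98) = (-194 - 30)/(-1102) = -224*(-1/1102) = 112/551)
1/(-2403049 + z(F(-26))) = 1/(-2403049 + 112/551) = 1/(-1324079887/551) = -551/1324079887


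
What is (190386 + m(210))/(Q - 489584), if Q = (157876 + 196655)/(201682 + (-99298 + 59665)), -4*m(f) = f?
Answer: -61686706683/158672486170 ≈ -0.38877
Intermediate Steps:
m(f) = -f/4
Q = 354531/162049 (Q = 354531/(201682 - 39633) = 354531/162049 ≈ 2.1878)
(190386 + m(210))/(Q - 489584) = (190386 - ¼*210)/(354531/162049 - 489584) = (190386 - 105/2)/(-79336243085/162049) = (380667/2)*(-162049/79336243085) = -61686706683/158672486170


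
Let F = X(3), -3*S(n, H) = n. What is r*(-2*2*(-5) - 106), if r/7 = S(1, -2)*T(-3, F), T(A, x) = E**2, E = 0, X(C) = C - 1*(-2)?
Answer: 0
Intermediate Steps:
S(n, H) = -n/3
X(C) = 2 + C (X(C) = C + 2 = 2 + C)
F = 5 (F = 2 + 3 = 5)
T(A, x) = 0 (T(A, x) = 0**2 = 0)
r = 0 (r = 7*(-1/3*1*0) = 7*(-1/3*0) = 7*0 = 0)
r*(-2*2*(-5) - 106) = 0*(-2*2*(-5) - 106) = 0*(-4*(-5) - 106) = 0*(20 - 106) = 0*(-86) = 0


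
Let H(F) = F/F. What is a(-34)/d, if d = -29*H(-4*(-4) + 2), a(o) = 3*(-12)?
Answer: 36/29 ≈ 1.2414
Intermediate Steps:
H(F) = 1
a(o) = -36
d = -29 (d = -29*1 = -29)
a(-34)/d = -36/(-29) = -36*(-1/29) = 36/29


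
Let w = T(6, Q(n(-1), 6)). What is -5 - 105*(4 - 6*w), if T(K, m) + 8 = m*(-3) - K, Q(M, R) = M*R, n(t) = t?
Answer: 2095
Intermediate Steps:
T(K, m) = -8 - K - 3*m (T(K, m) = -8 + (m*(-3) - K) = -8 + (-3*m - K) = -8 + (-K - 3*m) = -8 - K - 3*m)
w = 4 (w = -8 - 1*6 - (-3)*6 = -8 - 6 - 3*(-6) = -8 - 6 + 18 = 4)
-5 - 105*(4 - 6*w) = -5 - 105*(4 - 6*4) = -5 - 105*(4 - 24) = -5 - 105*(-20) = -5 + 2100 = 2095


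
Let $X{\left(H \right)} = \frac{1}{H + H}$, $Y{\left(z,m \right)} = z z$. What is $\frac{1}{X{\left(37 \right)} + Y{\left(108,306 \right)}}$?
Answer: $\frac{74}{863137} \approx 8.5734 \cdot 10^{-5}$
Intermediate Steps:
$Y{\left(z,m \right)} = z^{2}$
$X{\left(H \right)} = \frac{1}{2 H}$
$\frac{1}{X{\left(37 \right)} + Y{\left(108,306 \right)}} = \frac{1}{\frac{1}{2 \cdot 37} + 108^{2}} = \frac{1}{\frac{1}{2} \cdot \frac{1}{37} + 11664} = \frac{1}{\frac{1}{74} + 11664} = \frac{1}{\frac{863137}{74}} = \frac{74}{863137}$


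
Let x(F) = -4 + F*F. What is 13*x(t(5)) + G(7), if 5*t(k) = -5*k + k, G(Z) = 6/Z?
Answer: 1098/7 ≈ 156.86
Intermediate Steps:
t(k) = -4*k/5 (t(k) = (-5*k + k)/5 = (-4*k)/5 = -4*k/5)
x(F) = -4 + F²
13*x(t(5)) + G(7) = 13*(-4 + (-⅘*5)²) + 6/7 = 13*(-4 + (-4)²) + 6*(⅐) = 13*(-4 + 16) + 6/7 = 13*12 + 6/7 = 156 + 6/7 = 1098/7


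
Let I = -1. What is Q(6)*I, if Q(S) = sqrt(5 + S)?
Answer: -sqrt(11) ≈ -3.3166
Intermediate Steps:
Q(6)*I = sqrt(5 + 6)*(-1) = sqrt(11)*(-1) = -sqrt(11)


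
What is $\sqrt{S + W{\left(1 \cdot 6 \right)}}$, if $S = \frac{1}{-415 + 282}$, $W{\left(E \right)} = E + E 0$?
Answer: $\frac{\sqrt{106001}}{133} \approx 2.448$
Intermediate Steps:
$W{\left(E \right)} = E$ ($W{\left(E \right)} = E + 0 = E$)
$S = - \frac{1}{133}$ ($S = \frac{1}{-133} = - \frac{1}{133} \approx -0.0075188$)
$\sqrt{S + W{\left(1 \cdot 6 \right)}} = \sqrt{- \frac{1}{133} + 1 \cdot 6} = \sqrt{- \frac{1}{133} + 6} = \sqrt{\frac{797}{133}} = \frac{\sqrt{106001}}{133}$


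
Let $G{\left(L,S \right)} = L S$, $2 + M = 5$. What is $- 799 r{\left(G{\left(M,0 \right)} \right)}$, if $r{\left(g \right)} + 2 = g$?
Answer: $1598$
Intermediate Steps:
$M = 3$ ($M = -2 + 5 = 3$)
$r{\left(g \right)} = -2 + g$
$- 799 r{\left(G{\left(M,0 \right)} \right)} = - 799 \left(-2 + 3 \cdot 0\right) = - 799 \left(-2 + 0\right) = \left(-799\right) \left(-2\right) = 1598$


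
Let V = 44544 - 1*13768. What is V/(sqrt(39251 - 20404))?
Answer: 30776*sqrt(18847)/18847 ≈ 224.18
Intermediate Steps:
V = 30776 (V = 44544 - 13768 = 30776)
V/(sqrt(39251 - 20404)) = 30776/(sqrt(39251 - 20404)) = 30776/(sqrt(18847)) = 30776*(sqrt(18847)/18847) = 30776*sqrt(18847)/18847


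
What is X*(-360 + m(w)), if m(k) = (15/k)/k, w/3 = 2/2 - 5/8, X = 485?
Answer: -4559000/27 ≈ -1.6885e+5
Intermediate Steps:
w = 9/8 (w = 3*(2/2 - 5/8) = 3*(2*(1/2) - 5*1/8) = 3*(1 - 5/8) = 3*(3/8) = 9/8 ≈ 1.1250)
m(k) = 15/k**2
X*(-360 + m(w)) = 485*(-360 + 15/(9/8)**2) = 485*(-360 + 15*(64/81)) = 485*(-360 + 320/27) = 485*(-9400/27) = -4559000/27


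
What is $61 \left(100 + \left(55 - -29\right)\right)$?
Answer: $11224$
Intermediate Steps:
$61 \left(100 + \left(55 - -29\right)\right) = 61 \left(100 + \left(55 + 29\right)\right) = 61 \left(100 + 84\right) = 61 \cdot 184 = 11224$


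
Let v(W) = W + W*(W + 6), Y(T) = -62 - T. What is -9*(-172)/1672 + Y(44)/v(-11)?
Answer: -310/209 ≈ -1.4833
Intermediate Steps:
v(W) = W + W*(6 + W)
-9*(-172)/1672 + Y(44)/v(-11) = -9*(-172)/1672 + (-62 - 1*44)/((-11*(7 - 11))) = 1548*(1/1672) + (-62 - 44)/((-11*(-4))) = 387/418 - 106/44 = 387/418 - 106*1/44 = 387/418 - 53/22 = -310/209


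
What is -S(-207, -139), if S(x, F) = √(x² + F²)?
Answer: -√62170 ≈ -249.34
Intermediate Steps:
S(x, F) = √(F² + x²)
-S(-207, -139) = -√((-139)² + (-207)²) = -√(19321 + 42849) = -√62170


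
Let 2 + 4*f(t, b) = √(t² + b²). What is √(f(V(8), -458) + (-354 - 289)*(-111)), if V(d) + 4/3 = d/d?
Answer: √(2569410 + 3*√1887877)/6 ≈ 267.37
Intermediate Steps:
V(d) = -⅓ (V(d) = -4/3 + d/d = -4/3 + 1 = -⅓)
f(t, b) = -½ + √(b² + t²)/4 (f(t, b) = -½ + √(t² + b²)/4 = -½ + √(b² + t²)/4)
√(f(V(8), -458) + (-354 - 289)*(-111)) = √((-½ + √((-458)² + (-⅓)²)/4) + (-354 - 289)*(-111)) = √((-½ + √(209764 + ⅑)/4) - 643*(-111)) = √((-½ + √(1887877/9)/4) + 71373) = √((-½ + (√1887877/3)/4) + 71373) = √((-½ + √1887877/12) + 71373) = √(142745/2 + √1887877/12)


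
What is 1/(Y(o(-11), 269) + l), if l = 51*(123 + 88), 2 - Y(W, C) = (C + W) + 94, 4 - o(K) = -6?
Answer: 1/10390 ≈ 9.6246e-5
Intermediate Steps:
o(K) = 10 (o(K) = 4 - 1*(-6) = 4 + 6 = 10)
Y(W, C) = -92 - C - W (Y(W, C) = 2 - ((C + W) + 94) = 2 - (94 + C + W) = 2 + (-94 - C - W) = -92 - C - W)
l = 10761 (l = 51*211 = 10761)
1/(Y(o(-11), 269) + l) = 1/((-92 - 1*269 - 1*10) + 10761) = 1/((-92 - 269 - 10) + 10761) = 1/(-371 + 10761) = 1/10390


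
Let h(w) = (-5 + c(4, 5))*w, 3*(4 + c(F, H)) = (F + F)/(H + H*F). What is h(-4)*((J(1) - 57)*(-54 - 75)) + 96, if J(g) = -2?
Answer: 6771116/25 ≈ 2.7084e+5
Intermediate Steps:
c(F, H) = -4 + 2*F/(3*(H + F*H)) (c(F, H) = -4 + ((F + F)/(H + H*F))/3 = -4 + ((2*F)/(H + F*H))/3 = -4 + (2*F/(H + F*H))/3 = -4 + 2*F/(3*(H + F*H)))
h(w) = -667*w/75 (h(w) = (-5 + (2/3)*(4 - 6*5 - 6*4*5)/(5*(1 + 4)))*w = (-5 + (2/3)*(1/5)*(4 - 30 - 120)/5)*w = (-5 + (2/3)*(1/5)*(1/5)*(-146))*w = (-5 - 292/75)*w = -667*w/75)
h(-4)*((J(1) - 57)*(-54 - 75)) + 96 = (-667/75*(-4))*((-2 - 57)*(-54 - 75)) + 96 = 2668*(-59*(-129))/75 + 96 = (2668/75)*7611 + 96 = 6768716/25 + 96 = 6771116/25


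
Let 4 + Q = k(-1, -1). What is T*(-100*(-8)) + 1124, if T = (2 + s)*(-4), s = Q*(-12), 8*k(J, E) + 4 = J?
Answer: -182876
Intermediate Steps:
k(J, E) = -½ + J/8
Q = -37/8 (Q = -4 + (-½ + (⅛)*(-1)) = -4 + (-½ - ⅛) = -4 - 5/8 = -37/8 ≈ -4.6250)
s = 111/2 (s = -37/8*(-12) = 111/2 ≈ 55.500)
T = -230 (T = (2 + 111/2)*(-4) = (115/2)*(-4) = -230)
T*(-100*(-8)) + 1124 = -(-23000)*(-8) + 1124 = -230*800 + 1124 = -184000 + 1124 = -182876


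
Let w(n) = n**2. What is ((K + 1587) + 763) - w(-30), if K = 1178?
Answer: 2628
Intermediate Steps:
((K + 1587) + 763) - w(-30) = ((1178 + 1587) + 763) - 1*(-30)**2 = (2765 + 763) - 1*900 = 3528 - 900 = 2628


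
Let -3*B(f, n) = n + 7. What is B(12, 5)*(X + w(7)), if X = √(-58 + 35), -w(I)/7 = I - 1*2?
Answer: 140 - 4*I*√23 ≈ 140.0 - 19.183*I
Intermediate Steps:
B(f, n) = -7/3 - n/3 (B(f, n) = -(n + 7)/3 = -(7 + n)/3 = -7/3 - n/3)
w(I) = 14 - 7*I (w(I) = -7*(I - 1*2) = -7*(I - 2) = -7*(-2 + I) = 14 - 7*I)
X = I*√23 (X = √(-23) = I*√23 ≈ 4.7958*I)
B(12, 5)*(X + w(7)) = (-7/3 - ⅓*5)*(I*√23 + (14 - 7*7)) = (-7/3 - 5/3)*(I*√23 + (14 - 49)) = -4*(I*√23 - 35) = -4*(-35 + I*√23) = 140 - 4*I*√23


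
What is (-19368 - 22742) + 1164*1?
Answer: -40946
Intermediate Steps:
(-19368 - 22742) + 1164*1 = -42110 + 1164 = -40946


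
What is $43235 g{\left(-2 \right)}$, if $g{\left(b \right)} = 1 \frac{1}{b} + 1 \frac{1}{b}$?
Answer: $-43235$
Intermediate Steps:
$g{\left(b \right)} = \frac{2}{b}$ ($g{\left(b \right)} = \frac{1}{b} + \frac{1}{b} = \frac{2}{b}$)
$43235 g{\left(-2 \right)} = 43235 \frac{2}{-2} = 43235 \cdot 2 \left(- \frac{1}{2}\right) = 43235 \left(-1\right) = -43235$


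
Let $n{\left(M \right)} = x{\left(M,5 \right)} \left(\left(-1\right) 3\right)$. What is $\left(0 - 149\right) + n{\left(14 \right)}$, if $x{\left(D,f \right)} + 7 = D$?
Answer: $-170$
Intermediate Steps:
$x{\left(D,f \right)} = -7 + D$
$n{\left(M \right)} = 21 - 3 M$ ($n{\left(M \right)} = \left(-7 + M\right) \left(\left(-1\right) 3\right) = \left(-7 + M\right) \left(-3\right) = 21 - 3 M$)
$\left(0 - 149\right) + n{\left(14 \right)} = \left(0 - 149\right) + \left(21 - 42\right) = -149 - 21 = -170$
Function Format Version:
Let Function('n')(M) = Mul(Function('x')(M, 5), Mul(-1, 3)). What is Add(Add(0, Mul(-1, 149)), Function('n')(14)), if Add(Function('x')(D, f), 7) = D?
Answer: -170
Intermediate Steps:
Function('x')(D, f) = Add(-7, D)
Function('n')(M) = Add(21, Mul(-3, M)) (Function('n')(M) = Mul(Add(-7, M), Mul(-1, 3)) = Mul(Add(-7, M), -3) = Add(21, Mul(-3, M)))
Add(Add(0, Mul(-1, 149)), Function('n')(14)) = Add(Add(0, Mul(-1, 149)), Add(21, Mul(-3, 14))) = Add(Add(0, -149), Add(21, -42)) = Add(-149, -21) = -170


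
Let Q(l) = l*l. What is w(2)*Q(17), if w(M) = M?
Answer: 578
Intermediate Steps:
Q(l) = l²
w(2)*Q(17) = 2*17² = 2*289 = 578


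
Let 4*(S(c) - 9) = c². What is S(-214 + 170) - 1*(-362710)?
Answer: 363203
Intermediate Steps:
S(c) = 9 + c²/4
S(-214 + 170) - 1*(-362710) = (9 + (-214 + 170)²/4) - 1*(-362710) = (9 + (¼)*(-44)²) + 362710 = (9 + (¼)*1936) + 362710 = (9 + 484) + 362710 = 493 + 362710 = 363203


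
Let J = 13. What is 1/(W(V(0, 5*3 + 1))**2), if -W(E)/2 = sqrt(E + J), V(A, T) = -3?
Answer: 1/40 ≈ 0.025000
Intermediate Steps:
W(E) = -2*sqrt(13 + E) (W(E) = -2*sqrt(E + 13) = -2*sqrt(13 + E))
1/(W(V(0, 5*3 + 1))**2) = 1/((-2*sqrt(13 - 3))**2) = 1/((-2*sqrt(10))**2) = 1/40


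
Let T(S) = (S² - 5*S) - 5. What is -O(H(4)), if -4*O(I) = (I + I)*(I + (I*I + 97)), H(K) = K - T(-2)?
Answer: -585/2 ≈ -292.50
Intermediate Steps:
T(S) = -5 + S² - 5*S
H(K) = -9 + K (H(K) = K - (-5 + (-2)² - 5*(-2)) = K - (-5 + 4 + 10) = K - 1*9 = K - 9 = -9 + K)
O(I) = -I*(97 + I + I²)/2 (O(I) = -(I + I)*(I + (I*I + 97))/4 = -2*I*(I + (I² + 97))/4 = -2*I*(I + (97 + I²))/4 = -2*I*(97 + I + I²)/4 = -I*(97 + I + I²)/2)
-O(H(4)) = -(-1)*(-9 + 4)*(97 + (-9 + 4) + (-9 + 4)²)/2 = -(-1)*(-5)*(97 - 5 + (-5)²)/2 = -(-1)*(-5)*(97 - 5 + 25)/2 = -(-1)*(-5)*117/2 = -1*585/2 = -585/2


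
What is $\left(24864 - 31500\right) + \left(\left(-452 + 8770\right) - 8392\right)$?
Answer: $-6710$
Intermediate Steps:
$\left(24864 - 31500\right) + \left(\left(-452 + 8770\right) - 8392\right) = -6636 + \left(8318 - 8392\right) = -6636 - 74 = -6710$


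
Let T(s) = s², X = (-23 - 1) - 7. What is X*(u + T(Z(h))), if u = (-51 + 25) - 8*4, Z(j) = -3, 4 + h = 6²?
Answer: 1519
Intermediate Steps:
h = 32 (h = -4 + 6² = -4 + 36 = 32)
X = -31 (X = -24 - 7 = -31)
u = -58 (u = -26 - 32 = -58)
X*(u + T(Z(h))) = -31*(-58 + (-3)²) = -31*(-58 + 9) = -31*(-49) = 1519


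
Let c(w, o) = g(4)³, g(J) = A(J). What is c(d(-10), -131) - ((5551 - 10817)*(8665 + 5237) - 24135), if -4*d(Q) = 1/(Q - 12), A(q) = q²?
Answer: 73236163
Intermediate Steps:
g(J) = J²
d(Q) = -1/(4*(-12 + Q)) (d(Q) = -1/(4*(Q - 12)) = -1/(4*(-12 + Q)))
c(w, o) = 4096 (c(w, o) = (4²)³ = 16³ = 4096)
c(d(-10), -131) - ((5551 - 10817)*(8665 + 5237) - 24135) = 4096 - ((5551 - 10817)*(8665 + 5237) - 24135) = 4096 - (-5266*13902 - 24135) = 4096 - (-73207932 - 24135) = 4096 - 1*(-73232067) = 4096 + 73232067 = 73236163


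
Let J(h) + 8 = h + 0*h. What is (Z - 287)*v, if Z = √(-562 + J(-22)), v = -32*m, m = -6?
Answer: -55104 + 768*I*√37 ≈ -55104.0 + 4671.6*I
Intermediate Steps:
J(h) = -8 + h (J(h) = -8 + (h + 0*h) = -8 + (h + 0) = -8 + h)
v = 192 (v = -32*(-6) = 192)
Z = 4*I*√37 (Z = √(-562 + (-8 - 22)) = √(-562 - 30) = √(-592) = 4*I*√37 ≈ 24.331*I)
(Z - 287)*v = (4*I*√37 - 287)*192 = (-287 + 4*I*√37)*192 = -55104 + 768*I*√37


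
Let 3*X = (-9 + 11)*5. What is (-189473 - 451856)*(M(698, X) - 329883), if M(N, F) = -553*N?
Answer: 459112680533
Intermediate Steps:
X = 10/3 (X = ((-9 + 11)*5)/3 = (2*5)/3 = (1/3)*10 = 10/3 ≈ 3.3333)
(-189473 - 451856)*(M(698, X) - 329883) = (-189473 - 451856)*(-553*698 - 329883) = -641329*(-385994 - 329883) = -641329*(-715877) = 459112680533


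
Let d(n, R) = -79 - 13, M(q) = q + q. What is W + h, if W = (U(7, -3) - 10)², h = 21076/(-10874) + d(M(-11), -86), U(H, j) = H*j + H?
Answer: 2620970/5437 ≈ 482.06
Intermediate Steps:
U(H, j) = H + H*j
M(q) = 2*q
d(n, R) = -92
h = -510742/5437 (h = 21076/(-10874) - 92 = 21076*(-1/10874) - 92 = -10538/5437 - 92 = -510742/5437 ≈ -93.938)
W = 576 (W = (7*(1 - 3) - 10)² = (7*(-2) - 10)² = (-14 - 10)² = (-24)² = 576)
W + h = 576 - 510742/5437 = 2620970/5437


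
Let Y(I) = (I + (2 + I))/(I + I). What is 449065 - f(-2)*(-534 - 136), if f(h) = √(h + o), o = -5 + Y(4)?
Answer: 449065 + 335*I*√23 ≈ 4.4907e+5 + 1606.6*I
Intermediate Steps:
Y(I) = (2 + 2*I)/(2*I) (Y(I) = (2 + 2*I)/((2*I)) = (2 + 2*I)*(1/(2*I)) = (2 + 2*I)/(2*I))
o = -15/4 (o = -5 + (1 + 4)/4 = -5 + (¼)*5 = -5 + 5/4 = -15/4 ≈ -3.7500)
f(h) = √(-15/4 + h) (f(h) = √(h - 15/4) = √(-15/4 + h))
449065 - f(-2)*(-534 - 136) = 449065 - √(-15 + 4*(-2))/2*(-534 - 136) = 449065 - √(-15 - 8)/2*(-670) = 449065 - √(-23)/2*(-670) = 449065 - (I*√23)/2*(-670) = 449065 - I*√23/2*(-670) = 449065 - (-335)*I*√23 = 449065 + 335*I*√23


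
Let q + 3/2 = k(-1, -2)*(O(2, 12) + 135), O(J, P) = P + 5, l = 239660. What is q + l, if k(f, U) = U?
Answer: 478709/2 ≈ 2.3935e+5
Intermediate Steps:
O(J, P) = 5 + P
q = -611/2 (q = -3/2 - 2*((5 + 12) + 135) = -3/2 - 2*(17 + 135) = -3/2 - 2*152 = -3/2 - 304 = -611/2 ≈ -305.50)
q + l = -611/2 + 239660 = 478709/2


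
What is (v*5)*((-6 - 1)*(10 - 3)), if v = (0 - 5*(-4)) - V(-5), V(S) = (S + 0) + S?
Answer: -7350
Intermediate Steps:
V(S) = 2*S (V(S) = S + S = 2*S)
v = 30 (v = (0 - 5*(-4)) - 2*(-5) = (0 + 20) - 1*(-10) = 20 + 10 = 30)
(v*5)*((-6 - 1)*(10 - 3)) = (30*5)*((-6 - 1)*(10 - 3)) = 150*(-7*7) = 150*(-49) = -7350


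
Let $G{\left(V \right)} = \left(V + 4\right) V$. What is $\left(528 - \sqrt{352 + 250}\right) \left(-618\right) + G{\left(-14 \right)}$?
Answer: $-326164 + 618 \sqrt{602} \approx -3.11 \cdot 10^{5}$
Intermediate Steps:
$G{\left(V \right)} = V \left(4 + V\right)$ ($G{\left(V \right)} = \left(4 + V\right) V = V \left(4 + V\right)$)
$\left(528 - \sqrt{352 + 250}\right) \left(-618\right) + G{\left(-14 \right)} = \left(528 - \sqrt{352 + 250}\right) \left(-618\right) - 14 \left(4 - 14\right) = \left(528 - \sqrt{602}\right) \left(-618\right) - -140 = \left(-326304 + 618 \sqrt{602}\right) + 140 = -326164 + 618 \sqrt{602}$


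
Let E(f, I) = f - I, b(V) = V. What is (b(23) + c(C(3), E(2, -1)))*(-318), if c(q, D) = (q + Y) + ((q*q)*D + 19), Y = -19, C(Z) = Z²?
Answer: -87450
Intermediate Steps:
c(q, D) = q + D*q² (c(q, D) = (q - 19) + ((q*q)*D + 19) = (-19 + q) + (q²*D + 19) = (-19 + q) + (D*q² + 19) = (-19 + q) + (19 + D*q²) = q + D*q²)
(b(23) + c(C(3), E(2, -1)))*(-318) = (23 + 3²*(1 + (2 - 1*(-1))*3²))*(-318) = (23 + 9*(1 + (2 + 1)*9))*(-318) = (23 + 9*(1 + 3*9))*(-318) = (23 + 9*(1 + 27))*(-318) = (23 + 9*28)*(-318) = (23 + 252)*(-318) = 275*(-318) = -87450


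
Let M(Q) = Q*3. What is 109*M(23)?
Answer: 7521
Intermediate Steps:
M(Q) = 3*Q
109*M(23) = 109*(3*23) = 109*69 = 7521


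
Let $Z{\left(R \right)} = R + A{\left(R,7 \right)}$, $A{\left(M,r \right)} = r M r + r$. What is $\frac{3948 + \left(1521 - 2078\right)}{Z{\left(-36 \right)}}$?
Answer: $- \frac{3391}{1793} \approx -1.8912$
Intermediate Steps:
$A{\left(M,r \right)} = r + M r^{2}$ ($A{\left(M,r \right)} = M r r + r = M r^{2} + r = r + M r^{2}$)
$Z{\left(R \right)} = 7 + 50 R$ ($Z{\left(R \right)} = R + 7 \left(1 + R 7\right) = R + 7 \left(1 + 7 R\right) = R + \left(7 + 49 R\right) = 7 + 50 R$)
$\frac{3948 + \left(1521 - 2078\right)}{Z{\left(-36 \right)}} = \frac{3948 + \left(1521 - 2078\right)}{7 + 50 \left(-36\right)} = \frac{3948 + \left(1521 - 2078\right)}{7 - 1800} = \frac{3948 - 557}{-1793} = 3391 \left(- \frac{1}{1793}\right) = - \frac{3391}{1793}$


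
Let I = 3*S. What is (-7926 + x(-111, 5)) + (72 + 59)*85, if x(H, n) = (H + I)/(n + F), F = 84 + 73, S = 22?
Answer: 57757/18 ≈ 3208.7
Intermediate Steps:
I = 66 (I = 3*22 = 66)
F = 157
x(H, n) = (66 + H)/(157 + n) (x(H, n) = (H + 66)/(n + 157) = (66 + H)/(157 + n))
(-7926 + x(-111, 5)) + (72 + 59)*85 = (-7926 + (66 - 111)/(157 + 5)) + (72 + 59)*85 = (-7926 - 45/162) + 131*85 = (-7926 + (1/162)*(-45)) + 11135 = (-7926 - 5/18) + 11135 = -142673/18 + 11135 = 57757/18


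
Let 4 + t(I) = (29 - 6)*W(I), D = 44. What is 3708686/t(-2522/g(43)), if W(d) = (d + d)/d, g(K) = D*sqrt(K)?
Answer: 1854343/21 ≈ 88302.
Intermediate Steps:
g(K) = 44*sqrt(K)
W(d) = 2 (W(d) = (2*d)/d = 2)
t(I) = 42 (t(I) = -4 + (29 - 6)*2 = -4 + 23*2 = -4 + 46 = 42)
3708686/t(-2522/g(43)) = 3708686/42 = 3708686*(1/42) = 1854343/21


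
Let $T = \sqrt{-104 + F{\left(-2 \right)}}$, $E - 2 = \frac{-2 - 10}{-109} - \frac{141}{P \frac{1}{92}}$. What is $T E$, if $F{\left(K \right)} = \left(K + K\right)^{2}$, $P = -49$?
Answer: $\frac{2850436 i \sqrt{22}}{5341} \approx 2503.2 i$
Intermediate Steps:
$F{\left(K \right)} = 4 K^{2}$ ($F{\left(K \right)} = \left(2 K\right)^{2} = 4 K^{2}$)
$E = \frac{1425218}{5341}$ ($E = 2 + \left(\frac{-2 - 10}{-109} - \frac{141}{\left(-49\right) \frac{1}{92}}\right) = 2 - \left(- \frac{12}{109} + \frac{141}{\left(-49\right) \frac{1}{92}}\right) = 2 - \left(- \frac{12}{109} + \frac{141}{- \frac{49}{92}}\right) = 2 + \left(\frac{12}{109} - - \frac{12972}{49}\right) = 2 + \left(\frac{12}{109} + \frac{12972}{49}\right) = 2 + \frac{1414536}{5341} = \frac{1425218}{5341} \approx 266.84$)
$T = 2 i \sqrt{22}$ ($T = \sqrt{-104 + 4 \left(-2\right)^{2}} = \sqrt{-104 + 4 \cdot 4} = \sqrt{-104 + 16} = \sqrt{-88} = 2 i \sqrt{22} \approx 9.3808 i$)
$T E = 2 i \sqrt{22} \cdot \frac{1425218}{5341} = \frac{2850436 i \sqrt{22}}{5341}$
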